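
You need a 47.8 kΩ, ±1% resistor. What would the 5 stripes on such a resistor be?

47800 Ω = 478 × 10^2.
4 → yellow
7 → violet
8 → grey
Multiplier 10^2 → red.
±1% tolerance → brown.

yellow, violet, grey, red, brown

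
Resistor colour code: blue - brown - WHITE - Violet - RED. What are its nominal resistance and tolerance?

Blue → 6 (first significant figure)
Brown → 1 (second significant figure)
White → 9 (third significant figure)
Violet → ×10^7 multiplier
Red → ±2% tolerance
619 × 10000000 = 6190000000 Ω

6190000000 Ω ±2%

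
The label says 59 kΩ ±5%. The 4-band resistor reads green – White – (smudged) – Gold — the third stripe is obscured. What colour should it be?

orange

59000 Ω = 59 × 10^3.
The third band is the multiplier, 10^3, which is orange.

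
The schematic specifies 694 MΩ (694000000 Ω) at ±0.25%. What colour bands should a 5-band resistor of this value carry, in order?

blue, white, yellow, blue, blue

694000000 Ω = 694 × 10^6.
6 → blue
9 → white
4 → yellow
Multiplier 10^6 → blue.
±0.25% tolerance → blue.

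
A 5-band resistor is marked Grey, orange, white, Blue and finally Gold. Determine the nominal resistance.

839000000 Ω

Grey → 8 (first significant figure)
Orange → 3 (second significant figure)
White → 9 (third significant figure)
Blue → ×10^6 multiplier
839 × 1000000 = 839000000 Ω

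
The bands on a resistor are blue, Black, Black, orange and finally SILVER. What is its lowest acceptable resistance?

Blue → 6 (first significant figure)
Black → 0 (second significant figure)
Black → 0 (third significant figure)
Orange → ×10^3 multiplier
Silver → ±10% tolerance
600 × 1000 = 600000 Ω
Lowest = 600000 × (1 − 10/100) = 540000 Ω.

540000 Ω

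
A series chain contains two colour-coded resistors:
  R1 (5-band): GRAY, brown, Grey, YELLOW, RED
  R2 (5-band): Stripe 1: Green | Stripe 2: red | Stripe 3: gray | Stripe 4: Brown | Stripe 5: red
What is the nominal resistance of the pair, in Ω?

R1: grey, brown, grey → 818; yellow ×10^4 → 8180000 Ω.
R2: green, red, grey → 528; brown ×10 → 5280 Ω.
Series: 8180000 + 5280 = 8185280 Ω.

8185280 Ω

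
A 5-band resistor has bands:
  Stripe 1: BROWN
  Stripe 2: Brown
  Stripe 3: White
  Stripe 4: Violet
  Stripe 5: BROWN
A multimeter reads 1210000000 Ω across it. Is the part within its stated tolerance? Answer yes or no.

Brown → 1 (first significant figure)
Brown → 1 (second significant figure)
White → 9 (third significant figure)
Violet → ×10^7 multiplier
Brown → ±1% tolerance
119 × 10000000 = 1190000000 Ω
Allowed range: 1178100000 Ω to 1201900000 Ω.
1210000000 Ω lies outside that range.

no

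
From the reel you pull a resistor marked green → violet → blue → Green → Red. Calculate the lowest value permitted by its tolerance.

Green → 5 (first significant figure)
Violet → 7 (second significant figure)
Blue → 6 (third significant figure)
Green → ×10^5 multiplier
Red → ±2% tolerance
576 × 100000 = 57600000 Ω
Lowest = 57600000 × (1 − 2/100) = 56448000 Ω.

56448000 Ω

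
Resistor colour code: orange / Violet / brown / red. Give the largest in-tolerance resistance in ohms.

Orange → 3 (first significant figure)
Violet → 7 (second significant figure)
Brown → ×10 multiplier
Red → ±2% tolerance
37 × 10 = 370 Ω
Largest = 370 × (1 + 2/100) = 377.4 Ω.

377.4 Ω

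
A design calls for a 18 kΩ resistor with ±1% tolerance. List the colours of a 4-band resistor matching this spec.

brown, grey, orange, brown

18000 Ω = 18 × 10^3.
1 → brown
8 → grey
Multiplier 10^3 → orange.
±1% tolerance → brown.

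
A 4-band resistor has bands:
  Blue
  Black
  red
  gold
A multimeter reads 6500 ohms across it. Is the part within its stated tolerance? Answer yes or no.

Blue → 6 (first significant figure)
Black → 0 (second significant figure)
Red → ×10^2 multiplier
Gold → ±5% tolerance
60 × 100 = 6000 Ω
Allowed range: 5700 Ω to 6300 Ω.
6500 ohms lies outside that range.

no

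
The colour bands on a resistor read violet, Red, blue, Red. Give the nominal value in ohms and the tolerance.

72000000 Ω ±2%

Violet → 7 (first significant figure)
Red → 2 (second significant figure)
Blue → ×10^6 multiplier
Red → ±2% tolerance
72 × 1000000 = 72000000 Ω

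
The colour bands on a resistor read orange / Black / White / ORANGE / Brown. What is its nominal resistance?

Orange → 3 (first significant figure)
Black → 0 (second significant figure)
White → 9 (third significant figure)
Orange → ×10^3 multiplier
309 × 1000 = 309000 Ω

309000 Ω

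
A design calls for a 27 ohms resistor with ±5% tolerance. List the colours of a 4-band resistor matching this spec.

red, violet, black, gold

27 Ω = 27 × 10^0.
2 → red
7 → violet
Multiplier 10^0 → black.
±5% tolerance → gold.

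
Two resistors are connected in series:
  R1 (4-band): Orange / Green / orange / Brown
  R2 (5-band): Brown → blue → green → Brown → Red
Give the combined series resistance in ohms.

36650 Ω

R1: orange, green → 35; orange ×10^3 → 35000 Ω.
R2: brown, blue, green → 165; brown ×10 → 1650 Ω.
Series: 35000 + 1650 = 36650 Ω.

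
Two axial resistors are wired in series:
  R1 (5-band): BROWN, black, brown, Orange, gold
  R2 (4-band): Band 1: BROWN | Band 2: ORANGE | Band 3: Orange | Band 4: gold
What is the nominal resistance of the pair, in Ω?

R1: brown, black, brown → 101; orange ×10^3 → 101000 Ω.
R2: brown, orange → 13; orange ×10^3 → 13000 Ω.
Series: 101000 + 13000 = 114000 Ω.

114000 Ω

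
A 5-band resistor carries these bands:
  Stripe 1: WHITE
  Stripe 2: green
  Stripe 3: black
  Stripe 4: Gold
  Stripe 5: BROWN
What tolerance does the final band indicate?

The last band, brown, is the tolerance band.
Brown corresponds to ±1%.

±1%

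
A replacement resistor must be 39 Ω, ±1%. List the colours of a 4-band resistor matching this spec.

39 Ω = 39 × 10^0.
3 → orange
9 → white
Multiplier 10^0 → black.
±1% tolerance → brown.

orange, white, black, brown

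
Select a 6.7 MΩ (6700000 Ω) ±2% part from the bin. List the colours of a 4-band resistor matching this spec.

blue, violet, green, red

6700000 Ω = 67 × 10^5.
6 → blue
7 → violet
Multiplier 10^5 → green.
±2% tolerance → red.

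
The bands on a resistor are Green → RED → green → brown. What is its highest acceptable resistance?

Green → 5 (first significant figure)
Red → 2 (second significant figure)
Green → ×10^5 multiplier
Brown → ±1% tolerance
52 × 100000 = 5200000 Ω
Highest = 5200000 × (1 + 1/100) = 5252000 Ω.

5252000 Ω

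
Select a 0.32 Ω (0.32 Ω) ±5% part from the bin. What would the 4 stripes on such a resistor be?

0.32 Ω = 32 × 10^-2.
3 → orange
2 → red
Multiplier 10^-2 → silver.
±5% tolerance → gold.

orange, red, silver, gold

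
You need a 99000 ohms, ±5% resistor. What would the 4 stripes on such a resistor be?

99000 Ω = 99 × 10^3.
9 → white
9 → white
Multiplier 10^3 → orange.
±5% tolerance → gold.

white, white, orange, gold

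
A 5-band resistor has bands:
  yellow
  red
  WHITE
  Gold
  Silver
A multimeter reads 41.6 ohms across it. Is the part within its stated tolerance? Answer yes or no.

Yellow → 4 (first significant figure)
Red → 2 (second significant figure)
White → 9 (third significant figure)
Gold → ×0.1 multiplier
Silver → ±10% tolerance
429 × 0.1 = 42.9 Ω
Allowed range: 38.61 Ω to 47.19 Ω.
41.6 ohms lies inside that range.

yes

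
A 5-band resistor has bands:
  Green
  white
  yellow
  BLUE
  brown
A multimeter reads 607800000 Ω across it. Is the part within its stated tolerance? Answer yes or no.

Green → 5 (first significant figure)
White → 9 (second significant figure)
Yellow → 4 (third significant figure)
Blue → ×10^6 multiplier
Brown → ±1% tolerance
594 × 1000000 = 594000000 Ω
Allowed range: 588060000 Ω to 599940000 Ω.
607800000 Ω lies outside that range.

no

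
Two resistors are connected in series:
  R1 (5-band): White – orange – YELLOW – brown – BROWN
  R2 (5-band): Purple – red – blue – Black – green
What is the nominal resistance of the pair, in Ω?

10066 Ω

R1: white, orange, yellow → 934; brown ×10 → 9340 Ω.
R2: violet, red, blue → 726; black ×1 → 726 Ω.
Series: 9340 + 726 = 10066 Ω.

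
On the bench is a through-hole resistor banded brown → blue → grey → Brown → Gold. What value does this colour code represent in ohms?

1680 Ω

Brown → 1 (first significant figure)
Blue → 6 (second significant figure)
Grey → 8 (third significant figure)
Brown → ×10 multiplier
168 × 10 = 1680 Ω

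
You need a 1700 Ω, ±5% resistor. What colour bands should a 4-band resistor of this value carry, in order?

brown, violet, red, gold

1700 Ω = 17 × 10^2.
1 → brown
7 → violet
Multiplier 10^2 → red.
±5% tolerance → gold.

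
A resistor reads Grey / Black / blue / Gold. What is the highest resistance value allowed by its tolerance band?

Grey → 8 (first significant figure)
Black → 0 (second significant figure)
Blue → ×10^6 multiplier
Gold → ±5% tolerance
80 × 1000000 = 80000000 Ω
Highest = 80000000 × (1 + 5/100) = 84000000 Ω.

84000000 Ω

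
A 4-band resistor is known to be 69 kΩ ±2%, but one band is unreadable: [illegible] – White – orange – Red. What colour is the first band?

blue

69000 Ω = 69 × 10^3.
The first band gives digit 6 of the significand, and 6 is blue.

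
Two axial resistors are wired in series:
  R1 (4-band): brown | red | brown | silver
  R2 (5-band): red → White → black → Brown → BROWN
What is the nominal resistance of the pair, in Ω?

3020 Ω

R1: brown, red → 12; brown ×10 → 120 Ω.
R2: red, white, black → 290; brown ×10 → 2900 Ω.
Series: 120 + 2900 = 3020 Ω.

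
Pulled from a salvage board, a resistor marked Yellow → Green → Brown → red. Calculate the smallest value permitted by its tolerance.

Yellow → 4 (first significant figure)
Green → 5 (second significant figure)
Brown → ×10 multiplier
Red → ±2% tolerance
45 × 10 = 450 Ω
Smallest = 450 × (1 − 2/100) = 441 Ω.

441 Ω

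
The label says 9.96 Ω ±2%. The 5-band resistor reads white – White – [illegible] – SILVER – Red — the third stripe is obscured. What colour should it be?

9.96 Ω = 996 × 10^-2.
The third band gives digit 6 of the significand, and 6 is blue.

blue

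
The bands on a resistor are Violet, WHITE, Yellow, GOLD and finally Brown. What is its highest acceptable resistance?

80.194 Ω

Violet → 7 (first significant figure)
White → 9 (second significant figure)
Yellow → 4 (third significant figure)
Gold → ×0.1 multiplier
Brown → ±1% tolerance
794 × 0.1 = 79.4 Ω
Highest = 79.4 × (1 + 1/100) = 80.194 Ω.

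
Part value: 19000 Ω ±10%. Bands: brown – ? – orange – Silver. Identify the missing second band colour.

white

19000 Ω = 19 × 10^3.
The second band gives digit 9 of the significand, and 9 is white.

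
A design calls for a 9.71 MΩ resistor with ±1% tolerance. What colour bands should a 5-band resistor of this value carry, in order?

white, violet, brown, yellow, brown

9710000 Ω = 971 × 10^4.
9 → white
7 → violet
1 → brown
Multiplier 10^4 → yellow.
±1% tolerance → brown.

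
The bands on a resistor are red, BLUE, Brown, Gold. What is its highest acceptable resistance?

273 Ω

Red → 2 (first significant figure)
Blue → 6 (second significant figure)
Brown → ×10 multiplier
Gold → ±5% tolerance
26 × 10 = 260 Ω
Highest = 260 × (1 + 5/100) = 273 Ω.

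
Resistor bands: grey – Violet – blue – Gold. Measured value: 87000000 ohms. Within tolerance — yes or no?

yes

Grey → 8 (first significant figure)
Violet → 7 (second significant figure)
Blue → ×10^6 multiplier
Gold → ±5% tolerance
87 × 1000000 = 87000000 Ω
Allowed range: 82650000 Ω to 91350000 Ω.
87000000 ohms lies inside that range.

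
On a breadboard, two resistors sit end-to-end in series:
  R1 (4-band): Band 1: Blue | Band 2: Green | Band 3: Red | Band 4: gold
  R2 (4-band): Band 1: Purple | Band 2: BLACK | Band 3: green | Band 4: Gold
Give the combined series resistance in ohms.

7006500 Ω

R1: blue, green → 65; red ×10^2 → 6500 Ω.
R2: violet, black → 70; green ×10^5 → 7000000 Ω.
Series: 6500 + 7000000 = 7006500 Ω.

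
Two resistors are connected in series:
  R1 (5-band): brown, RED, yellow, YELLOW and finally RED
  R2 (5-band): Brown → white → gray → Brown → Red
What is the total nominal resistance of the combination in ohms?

1241980 Ω

R1: brown, red, yellow → 124; yellow ×10^4 → 1240000 Ω.
R2: brown, white, grey → 198; brown ×10 → 1980 Ω.
Series: 1240000 + 1980 = 1241980 Ω.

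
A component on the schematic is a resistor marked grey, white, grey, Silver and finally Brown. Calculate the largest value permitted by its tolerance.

Grey → 8 (first significant figure)
White → 9 (second significant figure)
Grey → 8 (third significant figure)
Silver → ×0.01 multiplier
Brown → ±1% tolerance
898 × 0.01 = 8.98 Ω
Largest = 8.98 × (1 + 1/100) = 9.0698 Ω.

9.0698 Ω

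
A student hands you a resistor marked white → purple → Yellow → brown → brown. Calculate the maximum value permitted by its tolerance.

White → 9 (first significant figure)
Violet → 7 (second significant figure)
Yellow → 4 (third significant figure)
Brown → ×10 multiplier
Brown → ±1% tolerance
974 × 10 = 9740 Ω
Maximum = 9740 × (1 + 1/100) = 9837.4 Ω.

9837.4 Ω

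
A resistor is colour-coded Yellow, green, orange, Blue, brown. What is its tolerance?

±1%

The last band, brown, is the tolerance band.
Brown corresponds to ±1%.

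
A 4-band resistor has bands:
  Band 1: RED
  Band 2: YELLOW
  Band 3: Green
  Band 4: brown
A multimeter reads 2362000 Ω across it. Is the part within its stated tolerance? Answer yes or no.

Red → 2 (first significant figure)
Yellow → 4 (second significant figure)
Green → ×10^5 multiplier
Brown → ±1% tolerance
24 × 100000 = 2400000 Ω
Allowed range: 2376000 Ω to 2424000 Ω.
2362000 Ω lies outside that range.

no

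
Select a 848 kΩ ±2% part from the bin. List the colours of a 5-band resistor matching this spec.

848000 Ω = 848 × 10^3.
8 → grey
4 → yellow
8 → grey
Multiplier 10^3 → orange.
±2% tolerance → red.

grey, yellow, grey, orange, red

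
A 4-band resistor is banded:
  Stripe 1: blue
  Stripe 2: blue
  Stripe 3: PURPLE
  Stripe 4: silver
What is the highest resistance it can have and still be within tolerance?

726000000 Ω

Blue → 6 (first significant figure)
Blue → 6 (second significant figure)
Violet → ×10^7 multiplier
Silver → ±10% tolerance
66 × 10000000 = 660000000 Ω
Highest = 660000000 × (1 + 10/100) = 726000000 Ω.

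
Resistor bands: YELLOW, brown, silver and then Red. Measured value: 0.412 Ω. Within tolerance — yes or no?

Yellow → 4 (first significant figure)
Brown → 1 (second significant figure)
Silver → ×0.01 multiplier
Red → ±2% tolerance
41 × 0.01 = 0.41 Ω
Allowed range: 0.4018 Ω to 0.4182 Ω.
0.412 Ω lies inside that range.

yes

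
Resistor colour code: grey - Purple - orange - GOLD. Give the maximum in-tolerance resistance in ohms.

Grey → 8 (first significant figure)
Violet → 7 (second significant figure)
Orange → ×10^3 multiplier
Gold → ±5% tolerance
87 × 1000 = 87000 Ω
Maximum = 87000 × (1 + 5/100) = 91350 Ω.

91350 Ω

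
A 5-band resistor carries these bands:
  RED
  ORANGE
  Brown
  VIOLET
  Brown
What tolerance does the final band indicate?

The last band, brown, is the tolerance band.
Brown corresponds to ±1%.

±1%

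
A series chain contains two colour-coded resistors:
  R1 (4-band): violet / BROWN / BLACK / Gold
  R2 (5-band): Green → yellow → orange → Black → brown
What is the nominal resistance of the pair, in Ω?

R1: violet, brown → 71; black ×1 → 71 Ω.
R2: green, yellow, orange → 543; black ×1 → 543 Ω.
Series: 71 + 543 = 614 Ω.

614 Ω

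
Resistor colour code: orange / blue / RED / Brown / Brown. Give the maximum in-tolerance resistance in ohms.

Orange → 3 (first significant figure)
Blue → 6 (second significant figure)
Red → 2 (third significant figure)
Brown → ×10 multiplier
Brown → ±1% tolerance
362 × 10 = 3620 Ω
Maximum = 3620 × (1 + 1/100) = 3656.2 Ω.

3656.2 Ω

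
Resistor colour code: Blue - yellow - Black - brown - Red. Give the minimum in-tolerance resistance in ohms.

Blue → 6 (first significant figure)
Yellow → 4 (second significant figure)
Black → 0 (third significant figure)
Brown → ×10 multiplier
Red → ±2% tolerance
640 × 10 = 6400 Ω
Minimum = 6400 × (1 − 2/100) = 6272 Ω.

6272 Ω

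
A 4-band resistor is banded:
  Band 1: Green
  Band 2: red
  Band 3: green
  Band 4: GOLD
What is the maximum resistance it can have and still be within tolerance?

Green → 5 (first significant figure)
Red → 2 (second significant figure)
Green → ×10^5 multiplier
Gold → ±5% tolerance
52 × 100000 = 5200000 Ω
Maximum = 5200000 × (1 + 5/100) = 5460000 Ω.

5460000 Ω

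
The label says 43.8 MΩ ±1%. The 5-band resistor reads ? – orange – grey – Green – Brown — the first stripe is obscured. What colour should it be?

43800000 Ω = 438 × 10^5.
The first band gives digit 4 of the significand, and 4 is yellow.

yellow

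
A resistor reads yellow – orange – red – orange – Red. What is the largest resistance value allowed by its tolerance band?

440640 Ω

Yellow → 4 (first significant figure)
Orange → 3 (second significant figure)
Red → 2 (third significant figure)
Orange → ×10^3 multiplier
Red → ±2% tolerance
432 × 1000 = 432000 Ω
Largest = 432000 × (1 + 2/100) = 440640 Ω.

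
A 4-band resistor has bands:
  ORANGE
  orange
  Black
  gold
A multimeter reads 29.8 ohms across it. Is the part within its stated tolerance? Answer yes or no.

Orange → 3 (first significant figure)
Orange → 3 (second significant figure)
Black → ×1 multiplier
Gold → ±5% tolerance
33 × 1 = 33 Ω
Allowed range: 31.35 Ω to 34.65 Ω.
29.8 ohms lies outside that range.

no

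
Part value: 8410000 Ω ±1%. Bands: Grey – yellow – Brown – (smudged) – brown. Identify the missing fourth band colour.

8410000 Ω = 841 × 10^4.
The fourth band is the multiplier, 10^4, which is yellow.

yellow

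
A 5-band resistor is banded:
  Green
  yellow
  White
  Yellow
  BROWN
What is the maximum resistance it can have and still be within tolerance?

Green → 5 (first significant figure)
Yellow → 4 (second significant figure)
White → 9 (third significant figure)
Yellow → ×10^4 multiplier
Brown → ±1% tolerance
549 × 10000 = 5490000 Ω
Maximum = 5490000 × (1 + 1/100) = 5544900 Ω.

5544900 Ω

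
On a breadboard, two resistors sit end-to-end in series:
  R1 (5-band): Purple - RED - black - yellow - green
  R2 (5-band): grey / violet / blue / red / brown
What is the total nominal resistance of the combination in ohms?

R1: violet, red, black → 720; yellow ×10^4 → 7200000 Ω.
R2: grey, violet, blue → 876; red ×10^2 → 87600 Ω.
Series: 7200000 + 87600 = 7287600 Ω.

7287600 Ω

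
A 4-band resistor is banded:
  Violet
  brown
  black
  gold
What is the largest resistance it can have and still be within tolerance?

Violet → 7 (first significant figure)
Brown → 1 (second significant figure)
Black → ×1 multiplier
Gold → ±5% tolerance
71 × 1 = 71 Ω
Largest = 71 × (1 + 5/100) = 74.55 Ω.

74.55 Ω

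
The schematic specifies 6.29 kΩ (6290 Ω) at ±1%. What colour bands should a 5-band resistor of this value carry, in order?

6290 Ω = 629 × 10^1.
6 → blue
2 → red
9 → white
Multiplier 10^1 → brown.
±1% tolerance → brown.

blue, red, white, brown, brown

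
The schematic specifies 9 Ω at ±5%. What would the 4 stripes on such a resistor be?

9 Ω = 90 × 10^-1.
9 → white
0 → black
Multiplier 10^-1 → gold.
±5% tolerance → gold.

white, black, gold, gold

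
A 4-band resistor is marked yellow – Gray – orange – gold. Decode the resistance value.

Yellow → 4 (first significant figure)
Grey → 8 (second significant figure)
Orange → ×10^3 multiplier
48 × 1000 = 48000 Ω

48000 Ω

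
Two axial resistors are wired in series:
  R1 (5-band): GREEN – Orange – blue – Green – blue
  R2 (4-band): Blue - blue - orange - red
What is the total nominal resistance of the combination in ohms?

53666000 Ω

R1: green, orange, blue → 536; green ×10^5 → 53600000 Ω.
R2: blue, blue → 66; orange ×10^3 → 66000 Ω.
Series: 53600000 + 66000 = 53666000 Ω.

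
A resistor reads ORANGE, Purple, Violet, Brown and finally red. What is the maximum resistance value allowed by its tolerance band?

3845.4 Ω

Orange → 3 (first significant figure)
Violet → 7 (second significant figure)
Violet → 7 (third significant figure)
Brown → ×10 multiplier
Red → ±2% tolerance
377 × 10 = 3770 Ω
Maximum = 3770 × (1 + 2/100) = 3845.4 Ω.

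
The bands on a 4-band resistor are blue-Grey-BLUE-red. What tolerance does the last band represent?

The last band, red, is the tolerance band.
Red corresponds to ±2%.

±2%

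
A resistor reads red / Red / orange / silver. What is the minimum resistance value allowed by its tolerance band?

Red → 2 (first significant figure)
Red → 2 (second significant figure)
Orange → ×10^3 multiplier
Silver → ±10% tolerance
22 × 1000 = 22000 Ω
Minimum = 22000 × (1 − 10/100) = 19800 Ω.

19800 Ω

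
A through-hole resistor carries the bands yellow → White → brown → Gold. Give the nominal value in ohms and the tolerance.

490 Ω ±5%

Yellow → 4 (first significant figure)
White → 9 (second significant figure)
Brown → ×10 multiplier
Gold → ±5% tolerance
49 × 10 = 490 Ω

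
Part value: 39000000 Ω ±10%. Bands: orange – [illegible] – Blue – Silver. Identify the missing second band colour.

white

39000000 Ω = 39 × 10^6.
The second band gives digit 9 of the significand, and 9 is white.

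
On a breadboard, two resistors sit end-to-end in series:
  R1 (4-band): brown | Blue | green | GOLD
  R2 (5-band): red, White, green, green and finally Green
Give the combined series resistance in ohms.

31100000 Ω

R1: brown, blue → 16; green ×10^5 → 1600000 Ω.
R2: red, white, green → 295; green ×10^5 → 29500000 Ω.
Series: 1600000 + 29500000 = 31100000 Ω.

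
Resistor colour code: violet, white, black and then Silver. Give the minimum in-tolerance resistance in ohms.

71.1 Ω

Violet → 7 (first significant figure)
White → 9 (second significant figure)
Black → ×1 multiplier
Silver → ±10% tolerance
79 × 1 = 79 Ω
Minimum = 79 × (1 − 10/100) = 71.1 Ω.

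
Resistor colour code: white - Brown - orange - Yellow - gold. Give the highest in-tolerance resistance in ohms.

White → 9 (first significant figure)
Brown → 1 (second significant figure)
Orange → 3 (third significant figure)
Yellow → ×10^4 multiplier
Gold → ±5% tolerance
913 × 10000 = 9130000 Ω
Highest = 9130000 × (1 + 5/100) = 9586500 Ω.

9586500 Ω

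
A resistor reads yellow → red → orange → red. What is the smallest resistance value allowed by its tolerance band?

41160 Ω

Yellow → 4 (first significant figure)
Red → 2 (second significant figure)
Orange → ×10^3 multiplier
Red → ±2% tolerance
42 × 1000 = 42000 Ω
Smallest = 42000 × (1 − 2/100) = 41160 Ω.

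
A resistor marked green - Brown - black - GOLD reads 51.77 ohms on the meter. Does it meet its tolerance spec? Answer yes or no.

yes

Green → 5 (first significant figure)
Brown → 1 (second significant figure)
Black → ×1 multiplier
Gold → ±5% tolerance
51 × 1 = 51 Ω
Allowed range: 48.45 Ω to 53.55 Ω.
51.77 ohms lies inside that range.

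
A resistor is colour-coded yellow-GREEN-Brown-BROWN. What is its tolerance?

±1%

The last band, brown, is the tolerance band.
Brown corresponds to ±1%.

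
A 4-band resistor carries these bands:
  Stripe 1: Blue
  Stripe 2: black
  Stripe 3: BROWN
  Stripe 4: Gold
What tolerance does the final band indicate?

The last band, gold, is the tolerance band.
Gold corresponds to ±5%.

±5%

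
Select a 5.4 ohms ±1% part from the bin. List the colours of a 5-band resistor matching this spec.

green, yellow, black, silver, brown

5.4 Ω = 540 × 10^-2.
5 → green
4 → yellow
0 → black
Multiplier 10^-2 → silver.
±1% tolerance → brown.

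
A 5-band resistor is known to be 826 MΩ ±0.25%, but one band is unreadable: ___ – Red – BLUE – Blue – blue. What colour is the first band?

826000000 Ω = 826 × 10^6.
The first band gives digit 8 of the significand, and 8 is grey.

grey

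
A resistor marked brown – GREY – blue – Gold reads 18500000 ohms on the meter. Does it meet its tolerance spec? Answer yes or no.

yes

Brown → 1 (first significant figure)
Grey → 8 (second significant figure)
Blue → ×10^6 multiplier
Gold → ±5% tolerance
18 × 1000000 = 18000000 Ω
Allowed range: 17100000 Ω to 18900000 Ω.
18500000 ohms lies inside that range.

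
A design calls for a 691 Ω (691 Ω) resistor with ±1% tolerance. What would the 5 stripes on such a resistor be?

691 Ω = 691 × 10^0.
6 → blue
9 → white
1 → brown
Multiplier 10^0 → black.
±1% tolerance → brown.

blue, white, brown, black, brown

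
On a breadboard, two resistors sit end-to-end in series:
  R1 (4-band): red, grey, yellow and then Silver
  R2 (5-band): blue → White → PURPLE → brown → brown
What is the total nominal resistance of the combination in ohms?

286970 Ω

R1: red, grey → 28; yellow ×10^4 → 280000 Ω.
R2: blue, white, violet → 697; brown ×10 → 6970 Ω.
Series: 280000 + 6970 = 286970 Ω.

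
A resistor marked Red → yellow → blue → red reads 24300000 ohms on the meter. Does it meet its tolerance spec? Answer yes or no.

Red → 2 (first significant figure)
Yellow → 4 (second significant figure)
Blue → ×10^6 multiplier
Red → ±2% tolerance
24 × 1000000 = 24000000 Ω
Allowed range: 23520000 Ω to 24480000 Ω.
24300000 ohms lies inside that range.

yes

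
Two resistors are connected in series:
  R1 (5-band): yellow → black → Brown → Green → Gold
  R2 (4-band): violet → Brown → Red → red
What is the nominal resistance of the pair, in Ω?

R1: yellow, black, brown → 401; green ×10^5 → 40100000 Ω.
R2: violet, brown → 71; red ×10^2 → 7100 Ω.
Series: 40100000 + 7100 = 40107100 Ω.

40107100 Ω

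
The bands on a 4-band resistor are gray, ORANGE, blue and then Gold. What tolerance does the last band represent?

The last band, gold, is the tolerance band.
Gold corresponds to ±5%.

±5%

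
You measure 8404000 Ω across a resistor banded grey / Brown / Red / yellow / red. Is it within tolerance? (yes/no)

no

Grey → 8 (first significant figure)
Brown → 1 (second significant figure)
Red → 2 (third significant figure)
Yellow → ×10^4 multiplier
Red → ±2% tolerance
812 × 10000 = 8120000 Ω
Allowed range: 7957600 Ω to 8282400 Ω.
8404000 Ω lies outside that range.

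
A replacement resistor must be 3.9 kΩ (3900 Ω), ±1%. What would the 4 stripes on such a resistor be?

3900 Ω = 39 × 10^2.
3 → orange
9 → white
Multiplier 10^2 → red.
±1% tolerance → brown.

orange, white, red, brown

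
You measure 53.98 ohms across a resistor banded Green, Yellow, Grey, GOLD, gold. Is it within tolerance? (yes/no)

Green → 5 (first significant figure)
Yellow → 4 (second significant figure)
Grey → 8 (third significant figure)
Gold → ×0.1 multiplier
Gold → ±5% tolerance
548 × 0.1 = 54.8 Ω
Allowed range: 52.06 Ω to 57.54 Ω.
53.98 ohms lies inside that range.

yes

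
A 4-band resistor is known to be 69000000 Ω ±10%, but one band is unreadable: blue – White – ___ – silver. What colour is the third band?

69000000 Ω = 69 × 10^6.
The third band is the multiplier, 10^6, which is blue.

blue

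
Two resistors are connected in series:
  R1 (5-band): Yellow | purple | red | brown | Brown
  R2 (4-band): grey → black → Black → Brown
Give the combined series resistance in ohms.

4800 Ω

R1: yellow, violet, red → 472; brown ×10 → 4720 Ω.
R2: grey, black → 80; black ×1 → 80 Ω.
Series: 4720 + 80 = 4800 Ω.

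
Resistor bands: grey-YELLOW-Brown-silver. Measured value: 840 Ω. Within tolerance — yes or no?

yes

Grey → 8 (first significant figure)
Yellow → 4 (second significant figure)
Brown → ×10 multiplier
Silver → ±10% tolerance
84 × 10 = 840 Ω
Allowed range: 756 Ω to 924 Ω.
840 Ω lies inside that range.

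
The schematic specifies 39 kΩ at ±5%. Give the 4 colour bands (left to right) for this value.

39000 Ω = 39 × 10^3.
3 → orange
9 → white
Multiplier 10^3 → orange.
±5% tolerance → gold.

orange, white, orange, gold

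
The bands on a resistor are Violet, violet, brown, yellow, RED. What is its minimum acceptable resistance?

7555800 Ω

Violet → 7 (first significant figure)
Violet → 7 (second significant figure)
Brown → 1 (third significant figure)
Yellow → ×10^4 multiplier
Red → ±2% tolerance
771 × 10000 = 7710000 Ω
Minimum = 7710000 × (1 − 2/100) = 7555800 Ω.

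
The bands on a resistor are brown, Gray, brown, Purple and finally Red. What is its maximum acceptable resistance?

1846200000 Ω

Brown → 1 (first significant figure)
Grey → 8 (second significant figure)
Brown → 1 (third significant figure)
Violet → ×10^7 multiplier
Red → ±2% tolerance
181 × 10000000 = 1810000000 Ω
Maximum = 1810000000 × (1 + 2/100) = 1846200000 Ω.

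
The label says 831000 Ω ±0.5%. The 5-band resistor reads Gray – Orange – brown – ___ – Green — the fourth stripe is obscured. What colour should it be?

831000 Ω = 831 × 10^3.
The fourth band is the multiplier, 10^3, which is orange.

orange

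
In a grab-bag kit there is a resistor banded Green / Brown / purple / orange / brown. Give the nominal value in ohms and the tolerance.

517000 Ω ±1%

Green → 5 (first significant figure)
Brown → 1 (second significant figure)
Violet → 7 (third significant figure)
Orange → ×10^3 multiplier
Brown → ±1% tolerance
517 × 1000 = 517000 Ω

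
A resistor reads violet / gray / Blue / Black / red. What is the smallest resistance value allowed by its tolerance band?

Violet → 7 (first significant figure)
Grey → 8 (second significant figure)
Blue → 6 (third significant figure)
Black → ×1 multiplier
Red → ±2% tolerance
786 × 1 = 786 Ω
Smallest = 786 × (1 − 2/100) = 770.28 Ω.

770.28 Ω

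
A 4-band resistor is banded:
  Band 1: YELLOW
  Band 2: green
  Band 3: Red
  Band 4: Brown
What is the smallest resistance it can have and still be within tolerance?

Yellow → 4 (first significant figure)
Green → 5 (second significant figure)
Red → ×10^2 multiplier
Brown → ±1% tolerance
45 × 100 = 4500 Ω
Smallest = 4500 × (1 − 1/100) = 4455 Ω.

4455 Ω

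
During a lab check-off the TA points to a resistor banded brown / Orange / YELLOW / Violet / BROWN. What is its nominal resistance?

1340000000 Ω

Brown → 1 (first significant figure)
Orange → 3 (second significant figure)
Yellow → 4 (third significant figure)
Violet → ×10^7 multiplier
134 × 10000000 = 1340000000 Ω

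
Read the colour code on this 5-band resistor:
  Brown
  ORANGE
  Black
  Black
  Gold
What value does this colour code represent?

Brown → 1 (first significant figure)
Orange → 3 (second significant figure)
Black → 0 (third significant figure)
Black → ×1 multiplier
130 × 1 = 130 Ω

130 Ω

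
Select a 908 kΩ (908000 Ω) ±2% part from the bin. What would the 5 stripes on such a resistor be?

white, black, grey, orange, red

908000 Ω = 908 × 10^3.
9 → white
0 → black
8 → grey
Multiplier 10^3 → orange.
±2% tolerance → red.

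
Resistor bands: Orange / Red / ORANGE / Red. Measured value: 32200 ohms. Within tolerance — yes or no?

Orange → 3 (first significant figure)
Red → 2 (second significant figure)
Orange → ×10^3 multiplier
Red → ±2% tolerance
32 × 1000 = 32000 Ω
Allowed range: 31360 Ω to 32640 Ω.
32200 ohms lies inside that range.

yes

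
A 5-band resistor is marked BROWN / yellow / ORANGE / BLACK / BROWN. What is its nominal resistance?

Brown → 1 (first significant figure)
Yellow → 4 (second significant figure)
Orange → 3 (third significant figure)
Black → ×1 multiplier
143 × 1 = 143 Ω

143 Ω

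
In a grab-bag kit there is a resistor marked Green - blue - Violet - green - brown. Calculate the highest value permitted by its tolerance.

Green → 5 (first significant figure)
Blue → 6 (second significant figure)
Violet → 7 (third significant figure)
Green → ×10^5 multiplier
Brown → ±1% tolerance
567 × 100000 = 56700000 Ω
Highest = 56700000 × (1 + 1/100) = 57267000 Ω.

57267000 Ω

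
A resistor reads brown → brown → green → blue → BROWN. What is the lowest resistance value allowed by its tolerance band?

Brown → 1 (first significant figure)
Brown → 1 (second significant figure)
Green → 5 (third significant figure)
Blue → ×10^6 multiplier
Brown → ±1% tolerance
115 × 1000000 = 115000000 Ω
Lowest = 115000000 × (1 − 1/100) = 113850000 Ω.

113850000 Ω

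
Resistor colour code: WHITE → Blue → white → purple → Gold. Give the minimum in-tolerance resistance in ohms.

9205500000 Ω

White → 9 (first significant figure)
Blue → 6 (second significant figure)
White → 9 (third significant figure)
Violet → ×10^7 multiplier
Gold → ±5% tolerance
969 × 10000000 = 9690000000 Ω
Minimum = 9690000000 × (1 − 5/100) = 9205500000 Ω.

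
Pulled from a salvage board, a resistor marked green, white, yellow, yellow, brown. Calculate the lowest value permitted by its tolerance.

Green → 5 (first significant figure)
White → 9 (second significant figure)
Yellow → 4 (third significant figure)
Yellow → ×10^4 multiplier
Brown → ±1% tolerance
594 × 10000 = 5940000 Ω
Lowest = 5940000 × (1 − 1/100) = 5880600 Ω.

5880600 Ω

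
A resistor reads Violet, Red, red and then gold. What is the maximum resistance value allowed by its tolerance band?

7560 Ω

Violet → 7 (first significant figure)
Red → 2 (second significant figure)
Red → ×10^2 multiplier
Gold → ±5% tolerance
72 × 100 = 7200 Ω
Maximum = 7200 × (1 + 5/100) = 7560 Ω.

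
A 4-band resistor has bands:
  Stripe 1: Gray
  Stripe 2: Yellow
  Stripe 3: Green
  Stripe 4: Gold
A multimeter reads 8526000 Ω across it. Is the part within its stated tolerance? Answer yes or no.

yes

Grey → 8 (first significant figure)
Yellow → 4 (second significant figure)
Green → ×10^5 multiplier
Gold → ±5% tolerance
84 × 100000 = 8400000 Ω
Allowed range: 7980000 Ω to 8820000 Ω.
8526000 Ω lies inside that range.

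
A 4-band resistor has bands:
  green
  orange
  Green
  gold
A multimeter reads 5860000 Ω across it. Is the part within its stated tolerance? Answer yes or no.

no

Green → 5 (first significant figure)
Orange → 3 (second significant figure)
Green → ×10^5 multiplier
Gold → ±5% tolerance
53 × 100000 = 5300000 Ω
Allowed range: 5035000 Ω to 5565000 Ω.
5860000 Ω lies outside that range.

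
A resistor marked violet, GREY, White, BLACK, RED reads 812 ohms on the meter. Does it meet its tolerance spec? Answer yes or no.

no

Violet → 7 (first significant figure)
Grey → 8 (second significant figure)
White → 9 (third significant figure)
Black → ×1 multiplier
Red → ±2% tolerance
789 × 1 = 789 Ω
Allowed range: 773.22 Ω to 804.78 Ω.
812 ohms lies outside that range.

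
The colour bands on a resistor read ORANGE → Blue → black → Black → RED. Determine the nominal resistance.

Orange → 3 (first significant figure)
Blue → 6 (second significant figure)
Black → 0 (third significant figure)
Black → ×1 multiplier
360 × 1 = 360 Ω

360 Ω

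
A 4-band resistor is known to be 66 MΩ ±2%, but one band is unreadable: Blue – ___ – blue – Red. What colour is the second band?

blue

66000000 Ω = 66 × 10^6.
The second band gives digit 6 of the significand, and 6 is blue.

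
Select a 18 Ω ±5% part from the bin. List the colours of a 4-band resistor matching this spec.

brown, grey, black, gold

18 Ω = 18 × 10^0.
1 → brown
8 → grey
Multiplier 10^0 → black.
±5% tolerance → gold.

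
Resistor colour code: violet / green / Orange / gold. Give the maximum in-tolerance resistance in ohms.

Violet → 7 (first significant figure)
Green → 5 (second significant figure)
Orange → ×10^3 multiplier
Gold → ±5% tolerance
75 × 1000 = 75000 Ω
Maximum = 75000 × (1 + 5/100) = 78750 Ω.

78750 Ω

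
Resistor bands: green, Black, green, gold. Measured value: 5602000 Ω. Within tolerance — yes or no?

no

Green → 5 (first significant figure)
Black → 0 (second significant figure)
Green → ×10^5 multiplier
Gold → ±5% tolerance
50 × 100000 = 5000000 Ω
Allowed range: 4750000 Ω to 5250000 Ω.
5602000 Ω lies outside that range.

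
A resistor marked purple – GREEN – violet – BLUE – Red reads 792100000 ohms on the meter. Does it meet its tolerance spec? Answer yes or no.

Violet → 7 (first significant figure)
Green → 5 (second significant figure)
Violet → 7 (third significant figure)
Blue → ×10^6 multiplier
Red → ±2% tolerance
757 × 1000000 = 757000000 Ω
Allowed range: 741860000 Ω to 772140000 Ω.
792100000 ohms lies outside that range.

no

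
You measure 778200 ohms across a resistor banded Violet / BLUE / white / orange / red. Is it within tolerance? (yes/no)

Violet → 7 (first significant figure)
Blue → 6 (second significant figure)
White → 9 (third significant figure)
Orange → ×10^3 multiplier
Red → ±2% tolerance
769 × 1000 = 769000 Ω
Allowed range: 753620 Ω to 784380 Ω.
778200 ohms lies inside that range.

yes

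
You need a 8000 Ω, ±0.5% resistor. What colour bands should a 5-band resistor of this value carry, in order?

grey, black, black, brown, green

8000 Ω = 800 × 10^1.
8 → grey
0 → black
0 → black
Multiplier 10^1 → brown.
±0.5% tolerance → green.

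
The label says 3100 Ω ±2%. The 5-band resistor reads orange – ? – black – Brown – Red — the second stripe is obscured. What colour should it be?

brown

3100 Ω = 310 × 10^1.
The second band gives digit 1 of the significand, and 1 is brown.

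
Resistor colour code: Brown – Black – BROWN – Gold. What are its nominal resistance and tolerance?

Brown → 1 (first significant figure)
Black → 0 (second significant figure)
Brown → ×10 multiplier
Gold → ±5% tolerance
10 × 10 = 100 Ω

100 Ω ±5%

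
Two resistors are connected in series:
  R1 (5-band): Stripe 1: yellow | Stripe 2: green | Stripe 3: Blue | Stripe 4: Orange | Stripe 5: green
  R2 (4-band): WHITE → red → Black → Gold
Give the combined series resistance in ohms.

456092 Ω

R1: yellow, green, blue → 456; orange ×10^3 → 456000 Ω.
R2: white, red → 92; black ×1 → 92 Ω.
Series: 456000 + 92 = 456092 Ω.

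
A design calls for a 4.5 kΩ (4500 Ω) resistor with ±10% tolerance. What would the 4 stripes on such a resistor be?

yellow, green, red, silver

4500 Ω = 45 × 10^2.
4 → yellow
5 → green
Multiplier 10^2 → red.
±10% tolerance → silver.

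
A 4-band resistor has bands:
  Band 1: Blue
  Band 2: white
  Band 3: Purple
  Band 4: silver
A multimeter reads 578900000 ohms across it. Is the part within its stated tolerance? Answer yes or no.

no

Blue → 6 (first significant figure)
White → 9 (second significant figure)
Violet → ×10^7 multiplier
Silver → ±10% tolerance
69 × 10000000 = 690000000 Ω
Allowed range: 621000000 Ω to 759000000 Ω.
578900000 ohms lies outside that range.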